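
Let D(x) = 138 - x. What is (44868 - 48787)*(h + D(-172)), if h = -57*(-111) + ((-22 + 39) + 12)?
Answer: -26124054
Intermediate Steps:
h = 6356 (h = 6327 + (17 + 12) = 6327 + 29 = 6356)
(44868 - 48787)*(h + D(-172)) = (44868 - 48787)*(6356 + (138 - 1*(-172))) = -3919*(6356 + (138 + 172)) = -3919*(6356 + 310) = -3919*6666 = -26124054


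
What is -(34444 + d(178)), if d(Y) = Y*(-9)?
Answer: -32842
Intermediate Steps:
d(Y) = -9*Y
-(34444 + d(178)) = -(34444 - 9*178) = -(34444 - 1602) = -1*32842 = -32842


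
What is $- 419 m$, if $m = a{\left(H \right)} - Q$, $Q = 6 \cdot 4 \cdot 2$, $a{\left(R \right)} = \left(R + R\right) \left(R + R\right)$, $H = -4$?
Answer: $-6704$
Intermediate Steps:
$a{\left(R \right)} = 4 R^{2}$ ($a{\left(R \right)} = 2 R 2 R = 4 R^{2}$)
$Q = 48$ ($Q = 24 \cdot 2 = 48$)
$m = 16$ ($m = 4 \left(-4\right)^{2} - 48 = 4 \cdot 16 - 48 = 64 - 48 = 16$)
$- 419 m = \left(-419\right) 16 = -6704$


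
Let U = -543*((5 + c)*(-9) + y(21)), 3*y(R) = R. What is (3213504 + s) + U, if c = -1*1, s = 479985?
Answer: 3709236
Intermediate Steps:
c = -1
y(R) = R/3
U = 15747 (U = -543*((5 - 1)*(-9) + (1/3)*21) = -543*(4*(-9) + 7) = -543*(-36 + 7) = -543*(-29) = 15747)
(3213504 + s) + U = (3213504 + 479985) + 15747 = 3693489 + 15747 = 3709236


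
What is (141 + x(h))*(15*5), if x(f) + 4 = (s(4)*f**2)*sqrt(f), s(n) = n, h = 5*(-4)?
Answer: 10275 + 240000*I*sqrt(5) ≈ 10275.0 + 5.3666e+5*I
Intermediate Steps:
h = -20
x(f) = -4 + 4*f**(5/2) (x(f) = -4 + (4*f**2)*sqrt(f) = -4 + 4*f**(5/2))
(141 + x(h))*(15*5) = (141 + (-4 + 4*(-20)**(5/2)))*(15*5) = (141 + (-4 + 4*(800*I*sqrt(5))))*75 = (141 + (-4 + 3200*I*sqrt(5)))*75 = (137 + 3200*I*sqrt(5))*75 = 10275 + 240000*I*sqrt(5)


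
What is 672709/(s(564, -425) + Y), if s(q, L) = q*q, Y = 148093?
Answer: 672709/466189 ≈ 1.4430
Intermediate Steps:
s(q, L) = q²
672709/(s(564, -425) + Y) = 672709/(564² + 148093) = 672709/(318096 + 148093) = 672709/466189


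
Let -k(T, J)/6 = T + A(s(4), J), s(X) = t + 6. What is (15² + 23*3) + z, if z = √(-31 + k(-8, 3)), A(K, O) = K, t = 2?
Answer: 294 + I*√31 ≈ 294.0 + 5.5678*I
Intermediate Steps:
s(X) = 8 (s(X) = 2 + 6 = 8)
k(T, J) = -48 - 6*T (k(T, J) = -6*(T + 8) = -6*(8 + T) = -48 - 6*T)
z = I*√31 (z = √(-31 + (-48 - 6*(-8))) = √(-31 + (-48 + 48)) = √(-31 + 0) = √(-31) = I*√31 ≈ 5.5678*I)
(15² + 23*3) + z = (15² + 23*3) + I*√31 = (225 + 69) + I*√31 = 294 + I*√31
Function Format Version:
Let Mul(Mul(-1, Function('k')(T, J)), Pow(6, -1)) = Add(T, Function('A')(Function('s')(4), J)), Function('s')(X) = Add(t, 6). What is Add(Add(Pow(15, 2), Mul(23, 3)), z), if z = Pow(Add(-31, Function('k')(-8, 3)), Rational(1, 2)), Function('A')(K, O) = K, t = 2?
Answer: Add(294, Mul(I, Pow(31, Rational(1, 2)))) ≈ Add(294.00, Mul(5.5678, I))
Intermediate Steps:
Function('s')(X) = 8 (Function('s')(X) = Add(2, 6) = 8)
Function('k')(T, J) = Add(-48, Mul(-6, T)) (Function('k')(T, J) = Mul(-6, Add(T, 8)) = Mul(-6, Add(8, T)) = Add(-48, Mul(-6, T)))
z = Mul(I, Pow(31, Rational(1, 2))) (z = Pow(Add(-31, Add(-48, Mul(-6, -8))), Rational(1, 2)) = Pow(Add(-31, Add(-48, 48)), Rational(1, 2)) = Pow(Add(-31, 0), Rational(1, 2)) = Pow(-31, Rational(1, 2)) = Mul(I, Pow(31, Rational(1, 2))) ≈ Mul(5.5678, I))
Add(Add(Pow(15, 2), Mul(23, 3)), z) = Add(Add(Pow(15, 2), Mul(23, 3)), Mul(I, Pow(31, Rational(1, 2)))) = Add(Add(225, 69), Mul(I, Pow(31, Rational(1, 2)))) = Add(294, Mul(I, Pow(31, Rational(1, 2))))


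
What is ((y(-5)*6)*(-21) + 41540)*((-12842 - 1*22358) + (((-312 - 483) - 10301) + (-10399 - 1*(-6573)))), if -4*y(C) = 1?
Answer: -2083646723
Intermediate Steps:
y(C) = -¼ (y(C) = -¼*1 = -¼)
((y(-5)*6)*(-21) + 41540)*((-12842 - 1*22358) + (((-312 - 483) - 10301) + (-10399 - 1*(-6573)))) = (-¼*6*(-21) + 41540)*((-12842 - 1*22358) + (((-312 - 483) - 10301) + (-10399 - 1*(-6573)))) = (-3/2*(-21) + 41540)*((-12842 - 22358) + ((-795 - 10301) + (-10399 + 6573))) = (63/2 + 41540)*(-35200 + (-11096 - 3826)) = 83143*(-35200 - 14922)/2 = (83143/2)*(-50122) = -2083646723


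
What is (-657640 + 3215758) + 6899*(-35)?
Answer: 2316653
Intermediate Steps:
(-657640 + 3215758) + 6899*(-35) = 2558118 - 241465 = 2316653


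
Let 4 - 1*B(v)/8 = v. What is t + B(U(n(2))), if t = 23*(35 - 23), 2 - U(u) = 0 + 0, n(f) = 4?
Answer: 292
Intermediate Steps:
U(u) = 2 (U(u) = 2 - (0 + 0) = 2 - 1*0 = 2 + 0 = 2)
B(v) = 32 - 8*v
t = 276 (t = 23*12 = 276)
t + B(U(n(2))) = 276 + (32 - 8*2) = 276 + (32 - 16) = 276 + 16 = 292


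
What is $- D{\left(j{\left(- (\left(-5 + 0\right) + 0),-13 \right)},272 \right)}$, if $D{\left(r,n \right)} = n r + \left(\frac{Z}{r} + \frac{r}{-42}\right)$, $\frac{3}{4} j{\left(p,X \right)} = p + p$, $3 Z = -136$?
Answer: $- \frac{1141229}{315} \approx -3622.9$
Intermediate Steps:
$Z = - \frac{136}{3}$ ($Z = \frac{1}{3} \left(-136\right) = - \frac{136}{3} \approx -45.333$)
$j{\left(p,X \right)} = \frac{8 p}{3}$ ($j{\left(p,X \right)} = \frac{4 \left(p + p\right)}{3} = \frac{4 \cdot 2 p}{3} = \frac{8 p}{3}$)
$D{\left(r,n \right)} = - \frac{136}{3 r} - \frac{r}{42} + n r$ ($D{\left(r,n \right)} = n r + \left(- \frac{136}{3 r} + \frac{r}{-42}\right) = n r + \left(- \frac{136}{3 r} + r \left(- \frac{1}{42}\right)\right) = n r - \left(\frac{r}{42} + \frac{136}{3 r}\right) = - \frac{136}{3 r} - \frac{r}{42} + n r$)
$- D{\left(j{\left(- (\left(-5 + 0\right) + 0),-13 \right)},272 \right)} = - (- \frac{136}{3 \frac{8 \left(- (\left(-5 + 0\right) + 0)\right)}{3}} - \frac{\frac{8}{3} \left(- (\left(-5 + 0\right) + 0)\right)}{42} + 272 \frac{8 \left(- (\left(-5 + 0\right) + 0)\right)}{3}) = - (- \frac{136}{3 \frac{8 \left(- (-5 + 0)\right)}{3}} - \frac{\frac{8}{3} \left(- (-5 + 0)\right)}{42} + 272 \frac{8 \left(- (-5 + 0)\right)}{3}) = - (- \frac{136}{3 \frac{8 \left(\left(-1\right) \left(-5\right)\right)}{3}} - \frac{\frac{8}{3} \left(\left(-1\right) \left(-5\right)\right)}{42} + 272 \frac{8 \left(\left(-1\right) \left(-5\right)\right)}{3}) = - (- \frac{136}{3 \cdot \frac{8}{3} \cdot 5} - \frac{\frac{8}{3} \cdot 5}{42} + 272 \cdot \frac{8}{3} \cdot 5) = - (- \frac{136}{3 \cdot \frac{40}{3}} - \frac{20}{63} + 272 \cdot \frac{40}{3}) = - (\left(- \frac{136}{3}\right) \frac{3}{40} - \frac{20}{63} + \frac{10880}{3}) = - (- \frac{17}{5} - \frac{20}{63} + \frac{10880}{3}) = \left(-1\right) \frac{1141229}{315} = - \frac{1141229}{315}$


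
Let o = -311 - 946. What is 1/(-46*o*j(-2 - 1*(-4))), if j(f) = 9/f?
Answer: 1/260199 ≈ 3.8432e-6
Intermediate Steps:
o = -1257
1/(-46*o*j(-2 - 1*(-4))) = 1/(-(-57822)*9/(-2 - 1*(-4))) = 1/(-(-57822)*9/(-2 + 4)) = 1/(-(-57822)*9/2) = 1/(-46*(-11313/2)) = 1/260199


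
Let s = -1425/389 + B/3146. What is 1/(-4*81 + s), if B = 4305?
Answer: -1223794/399317661 ≈ -0.0030647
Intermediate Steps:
s = -2808405/1223794 (s = -1425/389 + 4305/3146 = -2808405/1223794 ≈ -2.2948)
1/(-4*81 + s) = 1/(-4*81 - 2808405/1223794) = 1/(-324 - 2808405/1223794) = 1/(-399317661/1223794) = -1223794/399317661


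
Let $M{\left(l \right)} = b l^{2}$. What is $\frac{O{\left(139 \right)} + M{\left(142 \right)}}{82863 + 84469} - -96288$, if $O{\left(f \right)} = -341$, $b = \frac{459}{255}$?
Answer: $\frac{80560497851}{836660} \approx 96288.0$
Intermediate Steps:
$b = \frac{9}{5}$ ($b = 459 \cdot \frac{1}{255} = \frac{9}{5} \approx 1.8$)
$M{\left(l \right)} = \frac{9 l^{2}}{5}$
$\frac{O{\left(139 \right)} + M{\left(142 \right)}}{82863 + 84469} - -96288 = \frac{-341 + \frac{9 \cdot 142^{2}}{5}}{82863 + 84469} - -96288 = \frac{-341 + \frac{9}{5} \cdot 20164}{167332} + 96288 = \left(-341 + \frac{181476}{5}\right) \frac{1}{167332} + 96288 = \frac{179771}{5} \cdot \frac{1}{167332} + 96288 = \frac{179771}{836660} + 96288 = \frac{80560497851}{836660}$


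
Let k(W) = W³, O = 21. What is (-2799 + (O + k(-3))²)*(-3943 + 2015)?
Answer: 5327064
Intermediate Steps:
(-2799 + (O + k(-3))²)*(-3943 + 2015) = (-2799 + (21 + (-3)³)²)*(-3943 + 2015) = (-2799 + (21 - 27)²)*(-1928) = (-2799 + (-6)²)*(-1928) = (-2799 + 36)*(-1928) = -2763*(-1928) = 5327064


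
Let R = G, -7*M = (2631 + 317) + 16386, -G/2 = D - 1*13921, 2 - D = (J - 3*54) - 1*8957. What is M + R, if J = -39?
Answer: 6760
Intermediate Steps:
D = 9160 (D = 2 - ((-39 - 3*54) - 1*8957) = 2 - ((-39 - 162) - 8957) = 2 - (-201 - 8957) = 2 - 1*(-9158) = 2 + 9158 = 9160)
G = 9522 (G = -2*(9160 - 1*13921) = -2*(9160 - 13921) = -2*(-4761) = 9522)
M = -2762 (M = -((2631 + 317) + 16386)/7 = -(2948 + 16386)/7 = -1/7*19334 = -2762)
R = 9522
M + R = -2762 + 9522 = 6760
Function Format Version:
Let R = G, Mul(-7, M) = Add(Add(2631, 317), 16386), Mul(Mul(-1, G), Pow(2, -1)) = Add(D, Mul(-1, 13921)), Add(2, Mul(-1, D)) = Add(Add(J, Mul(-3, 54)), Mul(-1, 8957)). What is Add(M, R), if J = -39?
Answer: 6760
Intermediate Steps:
D = 9160 (D = Add(2, Mul(-1, Add(Add(-39, Mul(-3, 54)), Mul(-1, 8957)))) = Add(2, Mul(-1, Add(Add(-39, -162), -8957))) = Add(2, Mul(-1, Add(-201, -8957))) = Add(2, Mul(-1, -9158)) = Add(2, 9158) = 9160)
G = 9522 (G = Mul(-2, Add(9160, Mul(-1, 13921))) = Mul(-2, Add(9160, -13921)) = Mul(-2, -4761) = 9522)
M = -2762 (M = Mul(Rational(-1, 7), Add(Add(2631, 317), 16386)) = Mul(Rational(-1, 7), Add(2948, 16386)) = Mul(Rational(-1, 7), 19334) = -2762)
R = 9522
Add(M, R) = Add(-2762, 9522) = 6760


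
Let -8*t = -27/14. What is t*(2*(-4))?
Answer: -27/14 ≈ -1.9286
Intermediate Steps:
t = 27/112 (t = -(-27)/(8*14) = -⅛*(-27/14) = 27/112 ≈ 0.24107)
t*(2*(-4)) = 27*(2*(-4))/112 = (27/112)*(-8) = -27/14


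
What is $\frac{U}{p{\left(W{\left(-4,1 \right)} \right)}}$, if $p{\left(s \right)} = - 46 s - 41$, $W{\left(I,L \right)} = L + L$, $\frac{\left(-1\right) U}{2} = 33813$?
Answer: $\frac{67626}{133} \approx 508.47$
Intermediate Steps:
$U = -67626$ ($U = \left(-2\right) 33813 = -67626$)
$W{\left(I,L \right)} = 2 L$
$p{\left(s \right)} = -41 - 46 s$
$\frac{U}{p{\left(W{\left(-4,1 \right)} \right)}} = - \frac{67626}{-41 - 46 \cdot 2 \cdot 1} = - \frac{67626}{-41 - 92} = - \frac{67626}{-133} = \left(-67626\right) \left(- \frac{1}{133}\right) = \frac{67626}{133}$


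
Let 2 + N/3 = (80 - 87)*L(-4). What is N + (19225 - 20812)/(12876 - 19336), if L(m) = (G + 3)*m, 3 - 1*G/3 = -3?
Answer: 11358267/6460 ≈ 1758.2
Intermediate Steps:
G = 18 (G = 9 - 3*(-3) = 9 + 9 = 18)
L(m) = 21*m (L(m) = (18 + 3)*m = 21*m)
N = 1758 (N = -6 + 3*((80 - 87)*(21*(-4))) = -6 + 3*(-7*(-84)) = -6 + 3*588 = -6 + 1764 = 1758)
N + (19225 - 20812)/(12876 - 19336) = 1758 + (19225 - 20812)/(12876 - 19336) = 1758 - 1587/(-6460) = 1758 - 1587*(-1/6460) = 1758 + 1587/6460 = 11358267/6460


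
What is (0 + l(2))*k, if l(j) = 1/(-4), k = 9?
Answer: -9/4 ≈ -2.2500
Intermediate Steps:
l(j) = -1/4
(0 + l(2))*k = (0 - 1/4)*9 = -1/4*9 = -9/4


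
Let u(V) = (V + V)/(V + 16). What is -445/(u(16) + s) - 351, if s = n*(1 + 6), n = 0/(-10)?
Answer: -796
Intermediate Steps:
n = 0 (n = 0*(-⅒) = 0)
s = 0 (s = 0*(1 + 6) = 0*7 = 0)
u(V) = 2*V/(16 + V) (u(V) = (2*V)/(16 + V) = 2*V/(16 + V))
-445/(u(16) + s) - 351 = -445/(2*16/(16 + 16) + 0) - 351 = -445/(2*16/32 + 0) - 351 = -445/(2*16*(1/32) + 0) - 351 = -445/(1 + 0) - 351 = -445/1 - 351 = 1*(-445) - 351 = -445 - 351 = -796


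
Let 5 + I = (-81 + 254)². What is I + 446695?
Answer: 476619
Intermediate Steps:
I = 29924 (I = -5 + (-81 + 254)² = -5 + 173² = -5 + 29929 = 29924)
I + 446695 = 29924 + 446695 = 476619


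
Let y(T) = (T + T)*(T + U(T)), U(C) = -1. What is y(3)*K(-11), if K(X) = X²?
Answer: 1452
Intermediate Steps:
y(T) = 2*T*(-1 + T) (y(T) = (T + T)*(T - 1) = (2*T)*(-1 + T) = 2*T*(-1 + T))
y(3)*K(-11) = (2*3*(-1 + 3))*(-11)² = (2*3*2)*121 = 12*121 = 1452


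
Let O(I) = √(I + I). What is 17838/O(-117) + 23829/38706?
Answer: 7943/12902 - 2973*I*√26/13 ≈ 0.61564 - 1166.1*I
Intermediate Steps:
O(I) = √2*√I (O(I) = √(2*I) = √2*√I)
17838/O(-117) + 23829/38706 = 17838/((√2*√(-117))) + 23829/38706 = 17838/((√2*(3*I*√13))) + 23829*(1/38706) = 17838/((3*I*√26)) + 7943/12902 = 17838*(-I*√26/78) + 7943/12902 = -2973*I*√26/13 + 7943/12902 = 7943/12902 - 2973*I*√26/13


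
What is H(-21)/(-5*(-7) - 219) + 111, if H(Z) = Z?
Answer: 20445/184 ≈ 111.11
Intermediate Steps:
H(-21)/(-5*(-7) - 219) + 111 = -21/(-5*(-7) - 219) + 111 = -21/(35 - 219) + 111 = -21/(-184) + 111 = -1/184*(-21) + 111 = 21/184 + 111 = 20445/184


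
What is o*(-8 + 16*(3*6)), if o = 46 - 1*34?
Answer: 3360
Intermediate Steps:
o = 12 (o = 46 - 34 = 12)
o*(-8 + 16*(3*6)) = 12*(-8 + 16*(3*6)) = 12*(-8 + 16*18) = 12*(-8 + 288) = 12*280 = 3360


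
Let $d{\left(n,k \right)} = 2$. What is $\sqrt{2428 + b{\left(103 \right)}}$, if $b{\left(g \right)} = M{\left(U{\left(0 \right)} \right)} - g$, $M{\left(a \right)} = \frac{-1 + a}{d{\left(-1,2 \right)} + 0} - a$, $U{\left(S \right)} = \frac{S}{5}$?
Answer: $\frac{\sqrt{9298}}{2} \approx 48.213$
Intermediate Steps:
$U{\left(S \right)} = \frac{S}{5}$ ($U{\left(S \right)} = S \frac{1}{5} = \frac{S}{5}$)
$M{\left(a \right)} = - \frac{1}{2} - \frac{a}{2}$ ($M{\left(a \right)} = \frac{-1 + a}{2 + 0} - a = \frac{-1 + a}{2} - a = \left(-1 + a\right) \frac{1}{2} - a = \left(- \frac{1}{2} + \frac{a}{2}\right) - a = - \frac{1}{2} - \frac{a}{2}$)
$b{\left(g \right)} = - \frac{1}{2} - g$ ($b{\left(g \right)} = \left(- \frac{1}{2} - \frac{\frac{1}{5} \cdot 0}{2}\right) - g = \left(- \frac{1}{2} - 0\right) - g = \left(- \frac{1}{2} + 0\right) - g = - \frac{1}{2} - g$)
$\sqrt{2428 + b{\left(103 \right)}} = \sqrt{2428 - \frac{207}{2}} = \sqrt{\frac{4649}{2}} = \frac{\sqrt{9298}}{2}$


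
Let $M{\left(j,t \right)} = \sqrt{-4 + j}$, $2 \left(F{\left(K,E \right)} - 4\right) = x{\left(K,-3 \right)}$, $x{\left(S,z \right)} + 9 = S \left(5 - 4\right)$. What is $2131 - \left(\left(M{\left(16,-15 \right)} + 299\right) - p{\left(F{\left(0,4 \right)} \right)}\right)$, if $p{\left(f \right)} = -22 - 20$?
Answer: $1790 - 2 \sqrt{3} \approx 1786.5$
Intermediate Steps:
$x{\left(S,z \right)} = -9 + S$ ($x{\left(S,z \right)} = -9 + S \left(5 - 4\right) = -9 + S 1 = -9 + S$)
$F{\left(K,E \right)} = - \frac{1}{2} + \frac{K}{2}$ ($F{\left(K,E \right)} = 4 + \frac{-9 + K}{2} = 4 + \left(- \frac{9}{2} + \frac{K}{2}\right) = - \frac{1}{2} + \frac{K}{2}$)
$p{\left(f \right)} = -42$
$2131 - \left(\left(M{\left(16,-15 \right)} + 299\right) - p{\left(F{\left(0,4 \right)} \right)}\right) = 2131 - \left(\left(\sqrt{-4 + 16} + 299\right) - -42\right) = 2131 - \left(\left(\sqrt{12} + 299\right) + 42\right) = 2131 - \left(\left(2 \sqrt{3} + 299\right) + 42\right) = 2131 - \left(\left(299 + 2 \sqrt{3}\right) + 42\right) = 2131 - \left(341 + 2 \sqrt{3}\right) = 1790 - 2 \sqrt{3}$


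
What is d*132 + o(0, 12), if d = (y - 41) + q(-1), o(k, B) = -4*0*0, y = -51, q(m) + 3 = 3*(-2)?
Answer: -13332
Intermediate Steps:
q(m) = -9 (q(m) = -3 + 3*(-2) = -3 - 6 = -9)
o(k, B) = 0 (o(k, B) = 0*0 = 0)
d = -101 (d = (-51 - 41) - 9 = -92 - 9 = -101)
d*132 + o(0, 12) = -101*132 + 0 = -13332 + 0 = -13332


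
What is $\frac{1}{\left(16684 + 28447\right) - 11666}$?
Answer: $\frac{1}{33465} \approx 2.9882 \cdot 10^{-5}$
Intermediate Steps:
$\frac{1}{\left(16684 + 28447\right) - 11666} = \frac{1}{45131 - 11666} = \frac{1}{33465}$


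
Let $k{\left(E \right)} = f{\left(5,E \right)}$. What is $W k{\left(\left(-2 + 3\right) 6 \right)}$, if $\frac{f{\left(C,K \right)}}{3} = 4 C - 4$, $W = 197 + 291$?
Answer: $23424$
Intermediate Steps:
$W = 488$
$f{\left(C,K \right)} = -12 + 12 C$ ($f{\left(C,K \right)} = 3 \left(4 C - 4\right) = 3 \left(-4 + 4 C\right) = -12 + 12 C$)
$k{\left(E \right)} = 48$ ($k{\left(E \right)} = -12 + 12 \cdot 5 = -12 + 60 = 48$)
$W k{\left(\left(-2 + 3\right) 6 \right)} = 488 \cdot 48 = 23424$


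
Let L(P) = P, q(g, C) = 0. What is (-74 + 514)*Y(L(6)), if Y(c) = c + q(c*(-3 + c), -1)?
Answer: 2640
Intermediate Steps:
Y(c) = c (Y(c) = c + 0 = c)
(-74 + 514)*Y(L(6)) = (-74 + 514)*6 = 440*6 = 2640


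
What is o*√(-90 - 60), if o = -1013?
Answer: -5065*I*√6 ≈ -12407.0*I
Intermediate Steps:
o*√(-90 - 60) = -1013*√(-90 - 60) = -5065*I*√6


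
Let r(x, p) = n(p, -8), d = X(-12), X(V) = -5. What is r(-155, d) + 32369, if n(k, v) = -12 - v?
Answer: 32365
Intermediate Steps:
d = -5
r(x, p) = -4 (r(x, p) = -12 - 1*(-8) = -12 + 8 = -4)
r(-155, d) + 32369 = -4 + 32369 = 32365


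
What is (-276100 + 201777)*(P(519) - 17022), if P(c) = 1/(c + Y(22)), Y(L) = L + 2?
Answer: 686963401235/543 ≈ 1.2651e+9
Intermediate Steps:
Y(L) = 2 + L
P(c) = 1/(24 + c) (P(c) = 1/(c + (2 + 22)) = 1/(c + 24) = 1/(24 + c))
(-276100 + 201777)*(P(519) - 17022) = (-276100 + 201777)*(1/(24 + 519) - 17022) = -74323*(1/543 - 17022) = -74323*(-9242945/543) = 686963401235/543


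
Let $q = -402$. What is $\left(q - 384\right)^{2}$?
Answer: $617796$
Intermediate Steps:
$\left(q - 384\right)^{2} = \left(-402 - 384\right)^{2} = \left(-786\right)^{2} = 617796$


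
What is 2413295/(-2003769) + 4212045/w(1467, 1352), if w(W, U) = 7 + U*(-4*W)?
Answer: -27585911065660/15896959470801 ≈ -1.7353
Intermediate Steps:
w(W, U) = 7 - 4*U*W
2413295/(-2003769) + 4212045/w(1467, 1352) = 2413295/(-2003769) + 4212045/(7 - 4*1352*1467) = 2413295*(-1/2003769) + 4212045/(7 - 7933536) = -2413295/2003769 + 4212045/(-7933529) = -2413295/2003769 + 4212045*(-1/7933529) = -2413295/2003769 - 4212045/7933529 = -27585911065660/15896959470801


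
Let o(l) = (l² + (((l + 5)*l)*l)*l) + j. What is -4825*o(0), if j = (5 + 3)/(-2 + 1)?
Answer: 38600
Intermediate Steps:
j = -8 (j = 8/(-1) = 8*(-1) = -8)
o(l) = -8 + l² + l³*(5 + l) (o(l) = (l² + (((l + 5)*l)*l)*l) - 8 = (l² + (((5 + l)*l)*l)*l) - 8 = (l² + ((l*(5 + l))*l)*l) - 8 = (l² + (l²*(5 + l))*l) - 8 = (l² + l³*(5 + l)) - 8 = -8 + l² + l³*(5 + l))
-4825*o(0) = -4825*(-8 + 0² + 0⁴ + 5*0³) = -4825*(-8 + 0 + 0 + 5*0) = -4825*(-8 + 0 + 0 + 0) = -4825*(-8) = 38600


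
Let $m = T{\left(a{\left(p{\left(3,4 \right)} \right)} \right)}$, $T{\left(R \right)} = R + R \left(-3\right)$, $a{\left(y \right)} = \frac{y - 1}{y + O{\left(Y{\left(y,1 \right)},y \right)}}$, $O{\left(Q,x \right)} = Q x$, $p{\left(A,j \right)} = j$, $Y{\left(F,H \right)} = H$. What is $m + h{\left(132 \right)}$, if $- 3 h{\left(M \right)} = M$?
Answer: $- \frac{179}{4} \approx -44.75$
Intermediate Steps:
$h{\left(M \right)} = - \frac{M}{3}$
$a{\left(y \right)} = \frac{-1 + y}{2 y}$ ($a{\left(y \right)} = \frac{y - 1}{y + 1 y} = \frac{-1 + y}{y + y} = \frac{-1 + y}{2 y}$)
$T{\left(R \right)} = - 2 R$ ($T{\left(R \right)} = R - 3 R = - 2 R$)
$m = - \frac{3}{4}$ ($m = - 2 \frac{-1 + 4}{2 \cdot 4} = - 2 \cdot \frac{1}{2} \cdot \frac{1}{4} \cdot 3 = \left(-2\right) \frac{3}{8} = - \frac{3}{4} \approx -0.75$)
$m + h{\left(132 \right)} = - \frac{3}{4} - 44 = - \frac{179}{4}$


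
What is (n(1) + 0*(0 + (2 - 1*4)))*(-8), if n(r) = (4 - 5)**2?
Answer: -8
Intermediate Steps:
n(r) = 1 (n(r) = (-1)**2 = 1)
(n(1) + 0*(0 + (2 - 1*4)))*(-8) = (1 + 0*(0 + (2 - 1*4)))*(-8) = (1 + 0*(0 + (2 - 4)))*(-8) = (1 + 0*(0 - 2))*(-8) = (1 + 0*(-2))*(-8) = (1 + 0)*(-8) = 1*(-8) = -8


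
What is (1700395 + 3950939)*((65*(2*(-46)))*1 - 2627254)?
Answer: -14881284834156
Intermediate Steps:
(1700395 + 3950939)*((65*(2*(-46)))*1 - 2627254) = 5651334*((65*(-92))*1 - 2627254) = 5651334*(-5980*1 - 2627254) = 5651334*(-5980 - 2627254) = 5651334*(-2633234) = -14881284834156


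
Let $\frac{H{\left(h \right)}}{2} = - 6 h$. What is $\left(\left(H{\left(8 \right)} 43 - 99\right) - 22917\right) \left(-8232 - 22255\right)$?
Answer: $827539128$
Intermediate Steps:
$H{\left(h \right)} = - 12 h$ ($H{\left(h \right)} = 2 \left(- 6 h\right) = - 12 h$)
$\left(\left(H{\left(8 \right)} 43 - 99\right) - 22917\right) \left(-8232 - 22255\right) = \left(\left(\left(-12\right) 8 \cdot 43 - 99\right) - 22917\right) \left(-8232 - 22255\right) = \left(\left(\left(-96\right) 43 - 99\right) - 22917\right) \left(-30487\right) = \left(\left(-4128 - 99\right) - 22917\right) \left(-30487\right) = \left(-4227 - 22917\right) \left(-30487\right) = \left(-27144\right) \left(-30487\right) = 827539128$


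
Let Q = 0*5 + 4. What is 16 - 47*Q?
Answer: -172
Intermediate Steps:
Q = 4 (Q = 0 + 4 = 4)
16 - 47*Q = 16 - 47*4 = 16 - 188 = -172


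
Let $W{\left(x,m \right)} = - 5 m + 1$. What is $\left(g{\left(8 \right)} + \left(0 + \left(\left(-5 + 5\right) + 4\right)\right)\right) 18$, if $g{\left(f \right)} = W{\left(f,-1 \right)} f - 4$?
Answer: $864$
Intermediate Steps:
$W{\left(x,m \right)} = 1 - 5 m$
$g{\left(f \right)} = -4 + 6 f$ ($g{\left(f \right)} = \left(1 - -5\right) f - 4 = \left(1 + 5\right) f - 4 = 6 f - 4 = -4 + 6 f$)
$\left(g{\left(8 \right)} + \left(0 + \left(\left(-5 + 5\right) + 4\right)\right)\right) 18 = \left(\left(-4 + 6 \cdot 8\right) + \left(0 + \left(\left(-5 + 5\right) + 4\right)\right)\right) 18 = \left(\left(-4 + 48\right) + \left(0 + \left(0 + 4\right)\right)\right) 18 = \left(44 + \left(0 + 4\right)\right) 18 = \left(44 + 4\right) 18 = 48 \cdot 18 = 864$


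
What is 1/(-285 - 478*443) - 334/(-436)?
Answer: 517865/676018 ≈ 0.76605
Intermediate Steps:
1/(-285 - 478*443) - 334/(-436) = (1/443)/(-763) - 334*(-1/436) = -1/763*1/443 + 167/218 = -1/338009 + 167/218 = 517865/676018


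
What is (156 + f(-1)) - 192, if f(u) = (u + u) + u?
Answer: -39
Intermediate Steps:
f(u) = 3*u (f(u) = 2*u + u = 3*u)
(156 + f(-1)) - 192 = (156 + 3*(-1)) - 192 = (156 - 3) - 192 = 153 - 192 = -39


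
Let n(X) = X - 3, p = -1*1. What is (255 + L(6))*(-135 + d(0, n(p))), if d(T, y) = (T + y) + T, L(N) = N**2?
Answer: -40449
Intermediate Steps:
p = -1
n(X) = -3 + X
d(T, y) = y + 2*T
(255 + L(6))*(-135 + d(0, n(p))) = (255 + 6**2)*(-135 + ((-3 - 1) + 2*0)) = (255 + 36)*(-135 + (-4 + 0)) = 291*(-135 - 4) = 291*(-139) = -40449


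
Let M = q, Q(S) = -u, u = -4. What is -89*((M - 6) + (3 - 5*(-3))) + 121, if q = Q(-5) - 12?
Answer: -235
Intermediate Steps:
Q(S) = 4 (Q(S) = -1*(-4) = 4)
q = -8 (q = 4 - 12 = -8)
M = -8
-89*((M - 6) + (3 - 5*(-3))) + 121 = -89*((-8 - 6) + (3 - 5*(-3))) + 121 = -89*(-14 + (3 + 15)) + 121 = -89*(-14 + 18) + 121 = -89*4 + 121 = -356 + 121 = -235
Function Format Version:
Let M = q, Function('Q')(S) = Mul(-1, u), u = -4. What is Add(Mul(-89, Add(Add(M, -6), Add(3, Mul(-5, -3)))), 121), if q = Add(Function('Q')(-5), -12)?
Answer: -235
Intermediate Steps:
Function('Q')(S) = 4 (Function('Q')(S) = Mul(-1, -4) = 4)
q = -8 (q = Add(4, -12) = -8)
M = -8
Add(Mul(-89, Add(Add(M, -6), Add(3, Mul(-5, -3)))), 121) = Add(Mul(-89, Add(Add(-8, -6), Add(3, Mul(-5, -3)))), 121) = Add(Mul(-89, Add(-14, Add(3, 15))), 121) = Add(Mul(-89, Add(-14, 18)), 121) = Add(Mul(-89, 4), 121) = Add(-356, 121) = -235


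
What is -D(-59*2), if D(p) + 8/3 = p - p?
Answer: 8/3 ≈ 2.6667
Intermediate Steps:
D(p) = -8/3 (D(p) = -8/3 + (p - p) = -8/3 + 0 = -8/3)
-D(-59*2) = -1*(-8/3) = 8/3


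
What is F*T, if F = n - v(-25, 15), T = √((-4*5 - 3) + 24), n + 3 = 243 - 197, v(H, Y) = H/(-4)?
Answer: 147/4 ≈ 36.750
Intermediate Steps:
v(H, Y) = -H/4 (v(H, Y) = H*(-¼) = -H/4)
n = 43 (n = -3 + (243 - 197) = -3 + 46 = 43)
T = 1 (T = √((-20 - 3) + 24) = √(-23 + 24) = √1 = 1)
F = 147/4 (F = 43 - (-1)*(-25)/4 = 43 - 1*25/4 = 43 - 25/4 = 147/4 ≈ 36.750)
F*T = (147/4)*1 = 147/4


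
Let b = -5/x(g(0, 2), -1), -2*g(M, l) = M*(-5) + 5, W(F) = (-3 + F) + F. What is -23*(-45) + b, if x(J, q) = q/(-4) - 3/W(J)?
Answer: 1027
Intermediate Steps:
W(F) = -3 + 2*F
g(M, l) = -5/2 + 5*M/2 (g(M, l) = -(M*(-5) + 5)/2 = -(-5*M + 5)/2 = -(5 - 5*M)/2 = -5/2 + 5*M/2)
x(J, q) = -3/(-3 + 2*J) - q/4 (x(J, q) = q/(-4) - 3/(-3 + 2*J) = q*(-¼) - 3/(-3 + 2*J) = -q/4 - 3/(-3 + 2*J) = -3/(-3 + 2*J) - q/4)
b = -8 (b = -5*4*(-3 + 2*(-5/2 + (5/2)*0))/(-12 - 1*(-1)*(-3 + 2*(-5/2 + (5/2)*0))) = -5*4*(-3 + 2*(-5/2 + 0))/(-12 - 1*(-1)*(-3 + 2*(-5/2 + 0))) = -5*4*(-3 + 2*(-5/2))/(-12 - 1*(-1)*(-3 + 2*(-5/2))) = -5*4*(-3 - 5)/(-12 - 1*(-1)*(-3 - 5)) = -5*(-32/(-12 - 1*(-1)*(-8))) = -5*(-32/(-12 - 8)) = -5/((¼)*(-⅛)*(-20)) = -5/5/8 = -5*8/5 = -8)
-23*(-45) + b = -23*(-45) - 8 = 1035 - 8 = 1027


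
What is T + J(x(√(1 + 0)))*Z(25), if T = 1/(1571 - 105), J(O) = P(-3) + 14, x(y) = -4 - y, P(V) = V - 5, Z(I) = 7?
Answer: 61573/1466 ≈ 42.001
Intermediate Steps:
P(V) = -5 + V
J(O) = 6 (J(O) = (-5 - 3) + 14 = -8 + 14 = 6)
T = 1/1466 ≈ 0.00068213
T + J(x(√(1 + 0)))*Z(25) = 1/1466 + 6*7 = 1/1466 + 42 = 61573/1466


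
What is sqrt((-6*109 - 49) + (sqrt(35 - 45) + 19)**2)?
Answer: sqrt(-352 + 38*I*sqrt(10)) ≈ 3.158 + 19.026*I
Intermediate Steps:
sqrt((-6*109 - 49) + (sqrt(35 - 45) + 19)**2) = sqrt((-654 - 49) + (sqrt(-10) + 19)**2) = sqrt(-703 + (I*sqrt(10) + 19)**2) = sqrt(-703 + (19 + I*sqrt(10))**2)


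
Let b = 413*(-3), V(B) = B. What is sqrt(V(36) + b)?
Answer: I*sqrt(1203) ≈ 34.684*I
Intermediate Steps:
b = -1239
sqrt(V(36) + b) = sqrt(36 - 1239) = sqrt(-1203) = I*sqrt(1203)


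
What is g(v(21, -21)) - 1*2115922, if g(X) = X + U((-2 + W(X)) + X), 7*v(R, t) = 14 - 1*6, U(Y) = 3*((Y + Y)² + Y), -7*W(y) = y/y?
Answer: -14811383/7 ≈ -2.1159e+6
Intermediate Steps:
W(y) = -⅐ (W(y) = -y/(7*y) = -⅐*1 = -⅐)
U(Y) = 3*Y + 12*Y² (U(Y) = 3*((2*Y)² + Y) = 3*(4*Y² + Y) = 3*(Y + 4*Y²) = 3*Y + 12*Y²)
v(R, t) = 8/7 (v(R, t) = (14 - 1*6)/7 = (14 - 6)/7 = (⅐)*8 = 8/7)
g(X) = X + 3*(-53/7 + 4*X)*(-15/7 + X) (g(X) = X + 3*((-2 - ⅐) + X)*(1 + 4*((-2 - ⅐) + X)) = X + 3*(-15/7 + X)*(1 + 4*(-15/7 + X)) = X + 3*(-15/7 + X)*(1 + (-60/7 + 4*X)) = X + 3*(-15/7 + X)*(-53/7 + 4*X) = X + 3*(-53/7 + 4*X)*(-15/7 + X))
g(v(21, -21)) - 1*2115922 = (2385/49 + 12*(8/7)² - 332/7*8/7) - 1*2115922 = (2385/49 + 12*(64/49) - 2656/49) - 2115922 = (2385/49 + 768/49 - 2656/49) - 2115922 = 71/7 - 2115922 = -14811383/7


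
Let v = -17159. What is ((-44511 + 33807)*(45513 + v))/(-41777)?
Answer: 303501216/41777 ≈ 7264.8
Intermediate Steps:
((-44511 + 33807)*(45513 + v))/(-41777) = ((-44511 + 33807)*(45513 - 17159))/(-41777) = -10704*28354*(-1/41777) = -303501216*(-1/41777) = 303501216/41777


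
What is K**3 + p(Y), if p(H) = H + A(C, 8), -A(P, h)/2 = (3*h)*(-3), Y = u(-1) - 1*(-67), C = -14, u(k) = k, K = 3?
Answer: 237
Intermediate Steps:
Y = 66 (Y = -1 - 1*(-67) = -1 + 67 = 66)
A(P, h) = 18*h (A(P, h) = -2*3*h*(-3) = -(-18)*h = 18*h)
p(H) = 144 + H (p(H) = H + 18*8 = H + 144 = 144 + H)
K**3 + p(Y) = 3**3 + (144 + 66) = 27 + 210 = 237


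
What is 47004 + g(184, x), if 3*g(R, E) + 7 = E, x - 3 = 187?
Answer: 47065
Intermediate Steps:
x = 190 (x = 3 + 187 = 190)
g(R, E) = -7/3 + E/3
47004 + g(184, x) = 47004 + (-7/3 + (⅓)*190) = 47004 + (-7/3 + 190/3) = 47004 + 61 = 47065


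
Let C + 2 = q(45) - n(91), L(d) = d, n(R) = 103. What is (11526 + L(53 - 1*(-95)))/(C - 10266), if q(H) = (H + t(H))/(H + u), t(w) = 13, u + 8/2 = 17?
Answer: -5837/5185 ≈ -1.1257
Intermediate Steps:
u = 13 (u = -4 + 17 = 13)
q(H) = 1 (q(H) = (H + 13)/(H + 13) = (13 + H)/(13 + H) = 1)
C = -104 (C = -2 + (1 - 1*103) = -2 + (1 - 103) = -2 - 102 = -104)
(11526 + L(53 - 1*(-95)))/(C - 10266) = (11526 + (53 - 1*(-95)))/(-104 - 10266) = (11526 + (53 + 95))/(-10370) = (11526 + 148)*(-1/10370) = 11674*(-1/10370) = -5837/5185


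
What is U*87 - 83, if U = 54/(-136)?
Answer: -7993/68 ≈ -117.54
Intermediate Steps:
U = -27/68 (U = 54*(-1/136) = -27/68 ≈ -0.39706)
U*87 - 83 = -27/68*87 - 83 = -2349/68 - 83 = -7993/68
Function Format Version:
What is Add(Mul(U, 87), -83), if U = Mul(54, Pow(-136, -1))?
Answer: Rational(-7993, 68) ≈ -117.54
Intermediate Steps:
U = Rational(-27, 68) (U = Mul(54, Rational(-1, 136)) = Rational(-27, 68) ≈ -0.39706)
Add(Mul(U, 87), -83) = Add(Mul(Rational(-27, 68), 87), -83) = Add(Rational(-2349, 68), -83) = Rational(-7993, 68)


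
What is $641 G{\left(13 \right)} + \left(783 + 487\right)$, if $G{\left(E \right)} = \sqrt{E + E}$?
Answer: $1270 + 641 \sqrt{26} \approx 4538.5$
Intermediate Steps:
$G{\left(E \right)} = \sqrt{2} \sqrt{E}$ ($G{\left(E \right)} = \sqrt{2 E} = \sqrt{2} \sqrt{E}$)
$641 G{\left(13 \right)} + \left(783 + 487\right) = 641 \sqrt{2} \sqrt{13} + \left(783 + 487\right) = 641 \sqrt{26} + 1270 = 1270 + 641 \sqrt{26}$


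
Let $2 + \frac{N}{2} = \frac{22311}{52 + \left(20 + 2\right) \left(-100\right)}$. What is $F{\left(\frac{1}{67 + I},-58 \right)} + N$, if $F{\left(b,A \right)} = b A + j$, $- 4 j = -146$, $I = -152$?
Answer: $\frac{188797}{15215} \approx 12.409$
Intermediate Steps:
$j = \frac{73}{2}$ ($j = \left(- \frac{1}{4}\right) \left(-146\right) = \frac{73}{2} \approx 36.5$)
$N = - \frac{8869}{358}$ ($N = -4 + 2 \frac{22311}{52 + \left(20 + 2\right) \left(-100\right)} = -4 + 2 \frac{22311}{52 + 22 \left(-100\right)} = -4 + 2 \frac{22311}{52 - 2200} = -4 + 2 \frac{22311}{-2148} = -4 + 2 \cdot 22311 \left(- \frac{1}{2148}\right) = -4 + 2 \left(- \frac{7437}{716}\right) = -4 - \frac{7437}{358} = - \frac{8869}{358} \approx -24.774$)
$F{\left(b,A \right)} = \frac{73}{2} + A b$ ($F{\left(b,A \right)} = b A + \frac{73}{2} = A b + \frac{73}{2} = \frac{73}{2} + A b$)
$F{\left(\frac{1}{67 + I},-58 \right)} + N = \left(\frac{73}{2} - \frac{58}{67 - 152}\right) - \frac{8869}{358} = \left(\frac{73}{2} - \frac{58}{-85}\right) - \frac{8869}{358} = \left(\frac{73}{2} - - \frac{58}{85}\right) - \frac{8869}{358} = \left(\frac{73}{2} + \frac{58}{85}\right) - \frac{8869}{358} = \frac{6321}{170} - \frac{8869}{358} = \frac{188797}{15215}$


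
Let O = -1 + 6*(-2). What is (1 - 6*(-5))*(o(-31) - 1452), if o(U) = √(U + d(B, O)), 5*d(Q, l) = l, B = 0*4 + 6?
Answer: -45012 + 62*I*√210/5 ≈ -45012.0 + 179.69*I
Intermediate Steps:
B = 6 (B = 0 + 6 = 6)
O = -13 (O = -1 - 12 = -13)
d(Q, l) = l/5
o(U) = √(-13/5 + U) (o(U) = √(U + (⅕)*(-13)) = √(U - 13/5) = √(-13/5 + U))
(1 - 6*(-5))*(o(-31) - 1452) = (1 - 6*(-5))*(√(-65 + 25*(-31))/5 - 1452) = (1 + 30)*(√(-65 - 775)/5 - 1452) = 31*(√(-840)/5 - 1452) = 31*((2*I*√210)/5 - 1452) = 31*(2*I*√210/5 - 1452) = 31*(-1452 + 2*I*√210/5) = -45012 + 62*I*√210/5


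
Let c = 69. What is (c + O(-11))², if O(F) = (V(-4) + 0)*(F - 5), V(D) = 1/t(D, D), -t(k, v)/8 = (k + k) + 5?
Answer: 42025/9 ≈ 4669.4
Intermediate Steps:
t(k, v) = -40 - 16*k (t(k, v) = -8*((k + k) + 5) = -8*(2*k + 5) = -8*(5 + 2*k) = -40 - 16*k)
V(D) = 1/(-40 - 16*D)
O(F) = -5/24 + F/24 (O(F) = (-1/(40 + 16*(-4)) + 0)*(F - 5) = (-1/(40 - 64) + 0)*(-5 + F) = (-1/(-24) + 0)*(-5 + F) = (-1*(-1/24) + 0)*(-5 + F) = (1/24 + 0)*(-5 + F) = (-5 + F)/24 = -5/24 + F/24)
(c + O(-11))² = (69 + (-5/24 + (1/24)*(-11)))² = (69 + (-5/24 - 11/24))² = (69 - ⅔)² = (205/3)² = 42025/9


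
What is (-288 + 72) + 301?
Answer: 85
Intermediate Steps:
(-288 + 72) + 301 = -216 + 301 = 85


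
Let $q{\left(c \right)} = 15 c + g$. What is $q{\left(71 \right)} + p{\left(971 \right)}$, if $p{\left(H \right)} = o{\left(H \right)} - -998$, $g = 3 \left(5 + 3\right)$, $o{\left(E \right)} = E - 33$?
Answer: $3025$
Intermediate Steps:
$o{\left(E \right)} = -33 + E$
$g = 24$ ($g = 3 \cdot 8 = 24$)
$p{\left(H \right)} = 965 + H$ ($p{\left(H \right)} = \left(-33 + H\right) - -998 = \left(-33 + H\right) + 998 = 965 + H$)
$q{\left(c \right)} = 24 + 15 c$ ($q{\left(c \right)} = 15 c + 24 = 24 + 15 c$)
$q{\left(71 \right)} + p{\left(971 \right)} = \left(24 + 15 \cdot 71\right) + \left(965 + 971\right) = \left(24 + 1065\right) + 1936 = 1089 + 1936 = 3025$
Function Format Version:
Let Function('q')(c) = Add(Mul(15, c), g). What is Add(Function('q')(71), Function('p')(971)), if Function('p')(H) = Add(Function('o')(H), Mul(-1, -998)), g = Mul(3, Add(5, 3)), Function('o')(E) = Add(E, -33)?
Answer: 3025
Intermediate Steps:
Function('o')(E) = Add(-33, E)
g = 24 (g = Mul(3, 8) = 24)
Function('p')(H) = Add(965, H) (Function('p')(H) = Add(Add(-33, H), Mul(-1, -998)) = Add(Add(-33, H), 998) = Add(965, H))
Function('q')(c) = Add(24, Mul(15, c)) (Function('q')(c) = Add(Mul(15, c), 24) = Add(24, Mul(15, c)))
Add(Function('q')(71), Function('p')(971)) = Add(Add(24, Mul(15, 71)), Add(965, 971)) = Add(Add(24, 1065), 1936) = Add(1089, 1936) = 3025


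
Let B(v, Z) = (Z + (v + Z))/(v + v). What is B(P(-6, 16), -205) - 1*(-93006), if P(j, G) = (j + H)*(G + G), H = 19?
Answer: 38690499/416 ≈ 93006.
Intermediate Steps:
P(j, G) = 2*G*(19 + j) (P(j, G) = (j + 19)*(G + G) = (19 + j)*(2*G) = 2*G*(19 + j))
B(v, Z) = (v + 2*Z)/(2*v) (B(v, Z) = (Z + (Z + v))/((2*v)) = (v + 2*Z)*(1/(2*v)) = (v + 2*Z)/(2*v))
B(P(-6, 16), -205) - 1*(-93006) = (-205 + (2*16*(19 - 6))/2)/((2*16*(19 - 6))) - 1*(-93006) = (-205 + (2*16*13)/2)/((2*16*13)) + 93006 = (-205 + (½)*416)/416 + 93006 = (-205 + 208)/416 + 93006 = (1/416)*3 + 93006 = 3/416 + 93006 = 38690499/416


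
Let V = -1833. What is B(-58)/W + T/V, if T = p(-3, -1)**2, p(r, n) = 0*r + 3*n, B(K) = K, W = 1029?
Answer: -38525/628719 ≈ -0.061275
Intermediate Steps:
p(r, n) = 3*n (p(r, n) = 0 + 3*n = 3*n)
T = 9 (T = (3*(-1))**2 = (-3)**2 = 9)
B(-58)/W + T/V = -58/1029 + 9/(-1833) = -58*1/1029 + 9*(-1/1833) = -58/1029 - 3/611 = -38525/628719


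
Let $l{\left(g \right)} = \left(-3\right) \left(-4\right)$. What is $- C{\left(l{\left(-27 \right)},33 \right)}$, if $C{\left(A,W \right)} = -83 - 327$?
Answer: $410$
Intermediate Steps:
$l{\left(g \right)} = 12$
$C{\left(A,W \right)} = -410$ ($C{\left(A,W \right)} = -83 - 327 = -410$)
$- C{\left(l{\left(-27 \right)},33 \right)} = \left(-1\right) \left(-410\right) = 410$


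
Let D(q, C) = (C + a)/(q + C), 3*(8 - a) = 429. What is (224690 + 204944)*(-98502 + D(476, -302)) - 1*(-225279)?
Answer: -3681897595072/87 ≈ -4.2321e+10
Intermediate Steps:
a = -135 (a = 8 - ⅓*429 = 8 - 143 = -135)
D(q, C) = (-135 + C)/(C + q) (D(q, C) = (C - 135)/(q + C) = (-135 + C)/(C + q))
(224690 + 204944)*(-98502 + D(476, -302)) - 1*(-225279) = (224690 + 204944)*(-98502 + (-135 - 302)/(-302 + 476)) - 1*(-225279) = 429634*(-98502 - 437/174) + 225279 = 429634*(-17139785/174) + 225279 = -3681917194345/87 + 225279 = -3681897595072/87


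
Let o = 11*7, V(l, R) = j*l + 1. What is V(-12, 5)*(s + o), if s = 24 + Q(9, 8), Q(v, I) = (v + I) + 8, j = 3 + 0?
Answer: -4410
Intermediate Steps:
j = 3
Q(v, I) = 8 + I + v (Q(v, I) = (I + v) + 8 = 8 + I + v)
s = 49 (s = 24 + (8 + 8 + 9) = 24 + 25 = 49)
V(l, R) = 1 + 3*l (V(l, R) = 3*l + 1 = 1 + 3*l)
o = 77
V(-12, 5)*(s + o) = (1 + 3*(-12))*(49 + 77) = (1 - 36)*126 = -35*126 = -4410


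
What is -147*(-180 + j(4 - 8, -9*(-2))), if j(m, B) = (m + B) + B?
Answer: 21756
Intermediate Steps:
j(m, B) = m + 2*B (j(m, B) = (B + m) + B = m + 2*B)
-147*(-180 + j(4 - 8, -9*(-2))) = -147*(-180 + ((4 - 8) + 2*(-9*(-2)))) = -147*(-180 + (-4 + 2*18)) = -147*(-180 + (-4 + 36)) = -147*(-180 + 32) = -147*(-148) = 21756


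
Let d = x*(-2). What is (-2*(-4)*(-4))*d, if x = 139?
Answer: 8896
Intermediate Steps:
d = -278 (d = 139*(-2) = -278)
(-2*(-4)*(-4))*d = (-2*(-4)*(-4))*(-278) = (8*(-4))*(-278) = -32*(-278) = 8896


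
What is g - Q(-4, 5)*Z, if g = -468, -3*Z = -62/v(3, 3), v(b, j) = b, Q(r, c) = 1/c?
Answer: -21122/45 ≈ -469.38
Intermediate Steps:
Z = 62/9 (Z = -(-62)/(3*3) = -⅓*(-62/3) = 62/9 ≈ 6.8889)
g - Q(-4, 5)*Z = -468 - 62/(5*9) = -468 - 1*62/45 = -468 - 62/45 = -21122/45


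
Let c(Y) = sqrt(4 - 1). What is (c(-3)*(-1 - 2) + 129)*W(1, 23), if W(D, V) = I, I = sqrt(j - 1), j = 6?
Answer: 3*sqrt(5)*(43 - sqrt(3)) ≈ 276.83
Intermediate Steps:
I = sqrt(5) (I = sqrt(6 - 1) = sqrt(5) ≈ 2.2361)
c(Y) = sqrt(3)
W(D, V) = sqrt(5)
(c(-3)*(-1 - 2) + 129)*W(1, 23) = (sqrt(3)*(-1 - 2) + 129)*sqrt(5) = (sqrt(3)*(-3) + 129)*sqrt(5) = (-3*sqrt(3) + 129)*sqrt(5) = (129 - 3*sqrt(3))*sqrt(5) = sqrt(5)*(129 - 3*sqrt(3))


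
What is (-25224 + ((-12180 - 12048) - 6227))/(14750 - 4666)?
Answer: -55679/10084 ≈ -5.5215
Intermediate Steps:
(-25224 + ((-12180 - 12048) - 6227))/(14750 - 4666) = (-25224 + (-24228 - 6227))/10084 = (-25224 - 30455)*(1/10084) = -55679*1/10084 = -55679/10084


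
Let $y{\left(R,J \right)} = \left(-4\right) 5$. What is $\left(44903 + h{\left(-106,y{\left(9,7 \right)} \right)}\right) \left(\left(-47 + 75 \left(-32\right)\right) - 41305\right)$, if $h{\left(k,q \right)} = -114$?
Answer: $-1959608328$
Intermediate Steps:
$y{\left(R,J \right)} = -20$
$\left(44903 + h{\left(-106,y{\left(9,7 \right)} \right)}\right) \left(\left(-47 + 75 \left(-32\right)\right) - 41305\right) = \left(44903 - 114\right) \left(\left(-47 + 75 \left(-32\right)\right) - 41305\right) = 44789 \left(\left(-47 - 2400\right) - 41305\right) = 44789 \left(-2447 - 41305\right) = 44789 \left(-43752\right) = -1959608328$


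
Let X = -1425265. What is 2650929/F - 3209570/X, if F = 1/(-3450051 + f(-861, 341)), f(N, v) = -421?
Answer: -2607367330901727950/285053 ≈ -9.1470e+12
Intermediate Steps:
F = -1/3450472 (F = 1/(-3450051 - 421) = 1/(-3450472) = -1/3450472 ≈ -2.8982e-7)
2650929/F - 3209570/X = 2650929/(-1/3450472) - 3209570/(-1425265) = 2650929*(-3450472) - 3209570*(-1/1425265) = -9146956288488 + 641914/285053 = -2607367330901727950/285053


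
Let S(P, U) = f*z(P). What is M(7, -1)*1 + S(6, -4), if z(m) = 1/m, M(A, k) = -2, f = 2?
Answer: -5/3 ≈ -1.6667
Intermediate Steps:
S(P, U) = 2/P
M(7, -1)*1 + S(6, -4) = -2*1 + 2/6 = -2 + 2*(1/6) = -2 + 1/3 = -5/3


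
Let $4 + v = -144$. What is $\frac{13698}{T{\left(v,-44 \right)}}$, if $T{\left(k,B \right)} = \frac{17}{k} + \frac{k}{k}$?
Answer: $\frac{2027304}{131} \approx 15476.0$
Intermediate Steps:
$v = -148$ ($v = -4 - 144 = -148$)
$T{\left(k,B \right)} = 1 + \frac{17}{k}$ ($T{\left(k,B \right)} = \frac{17}{k} + 1 = 1 + \frac{17}{k}$)
$\frac{13698}{T{\left(v,-44 \right)}} = \frac{13698}{\frac{1}{-148} \left(17 - 148\right)} = \frac{13698}{\left(- \frac{1}{148}\right) \left(-131\right)} = \frac{13698}{\frac{131}{148}} = 13698 \cdot \frac{148}{131} = \frac{2027304}{131}$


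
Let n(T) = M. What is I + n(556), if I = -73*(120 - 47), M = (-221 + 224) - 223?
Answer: -5549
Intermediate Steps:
M = -220 (M = 3 - 223 = -220)
I = -5329 (I = -73*73 = -5329)
n(T) = -220
I + n(556) = -5329 - 220 = -5549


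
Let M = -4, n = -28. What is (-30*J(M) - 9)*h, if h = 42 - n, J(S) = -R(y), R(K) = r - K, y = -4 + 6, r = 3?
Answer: 1470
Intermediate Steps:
y = 2
R(K) = 3 - K
J(S) = -1 (J(S) = -(3 - 1*2) = -(3 - 2) = -1*1 = -1)
h = 70 (h = 42 - 1*(-28) = 42 + 28 = 70)
(-30*J(M) - 9)*h = (-30*(-1) - 9)*70 = (30 - 9)*70 = 21*70 = 1470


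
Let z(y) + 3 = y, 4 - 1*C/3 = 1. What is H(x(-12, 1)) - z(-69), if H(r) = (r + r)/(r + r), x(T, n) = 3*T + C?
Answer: 73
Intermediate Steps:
C = 9 (C = 12 - 3*1 = 12 - 3 = 9)
x(T, n) = 9 + 3*T (x(T, n) = 3*T + 9 = 9 + 3*T)
H(r) = 1 (H(r) = (2*r)/((2*r)) = (2*r)*(1/(2*r)) = 1)
z(y) = -3 + y
H(x(-12, 1)) - z(-69) = 1 - (-3 - 69) = 1 - 1*(-72) = 1 + 72 = 73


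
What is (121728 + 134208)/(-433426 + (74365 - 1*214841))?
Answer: -127968/286951 ≈ -0.44596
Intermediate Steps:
(121728 + 134208)/(-433426 + (74365 - 1*214841)) = 255936/(-433426 + (74365 - 214841)) = 255936/(-433426 - 140476) = 255936/(-573902) = 255936*(-1/573902) = -127968/286951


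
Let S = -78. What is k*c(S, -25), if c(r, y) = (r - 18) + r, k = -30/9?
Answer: 580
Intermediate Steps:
k = -10/3 (k = -30*⅑ = -10/3 ≈ -3.3333)
c(r, y) = -18 + 2*r (c(r, y) = (-18 + r) + r = -18 + 2*r)
k*c(S, -25) = -10*(-18 + 2*(-78))/3 = -10*(-18 - 156)/3 = -10/3*(-174) = 580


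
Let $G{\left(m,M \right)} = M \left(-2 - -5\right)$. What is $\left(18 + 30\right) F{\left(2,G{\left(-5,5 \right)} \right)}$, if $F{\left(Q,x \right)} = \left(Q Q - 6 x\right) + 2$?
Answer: $-4032$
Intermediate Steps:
$G{\left(m,M \right)} = 3 M$ ($G{\left(m,M \right)} = M \left(-2 + 5\right) = M 3 = 3 M$)
$F{\left(Q,x \right)} = 2 + Q^{2} - 6 x$ ($F{\left(Q,x \right)} = \left(Q^{2} - 6 x\right) + 2 = 2 + Q^{2} - 6 x$)
$\left(18 + 30\right) F{\left(2,G{\left(-5,5 \right)} \right)} = \left(18 + 30\right) \left(2 + 2^{2} - 6 \cdot 3 \cdot 5\right) = 48 \left(2 + 4 - 90\right) = 48 \left(-84\right) = -4032$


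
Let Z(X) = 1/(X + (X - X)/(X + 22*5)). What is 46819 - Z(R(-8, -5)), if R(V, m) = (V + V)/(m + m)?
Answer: 374547/8 ≈ 46818.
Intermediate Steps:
R(V, m) = V/m (R(V, m) = (2*V)/((2*m)) = (2*V)*(1/(2*m)) = V/m)
Z(X) = 1/X (Z(X) = 1/(X + 0/(X + 110)) = 1/(X + 0/(110 + X)) = 1/(X + 0) = 1/X)
46819 - Z(R(-8, -5)) = 46819 - 1/((-8/(-5))) = 46819 - 1/((-8*(-⅕))) = 46819 - 1/8/5 = 46819 - 1*5/8 = 46819 - 5/8 = 374547/8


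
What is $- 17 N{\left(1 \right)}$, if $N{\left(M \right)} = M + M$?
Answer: $-34$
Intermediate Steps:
$N{\left(M \right)} = 2 M$
$- 17 N{\left(1 \right)} = - 17 \cdot 2 \cdot 1 = \left(-17\right) 2 = -34$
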